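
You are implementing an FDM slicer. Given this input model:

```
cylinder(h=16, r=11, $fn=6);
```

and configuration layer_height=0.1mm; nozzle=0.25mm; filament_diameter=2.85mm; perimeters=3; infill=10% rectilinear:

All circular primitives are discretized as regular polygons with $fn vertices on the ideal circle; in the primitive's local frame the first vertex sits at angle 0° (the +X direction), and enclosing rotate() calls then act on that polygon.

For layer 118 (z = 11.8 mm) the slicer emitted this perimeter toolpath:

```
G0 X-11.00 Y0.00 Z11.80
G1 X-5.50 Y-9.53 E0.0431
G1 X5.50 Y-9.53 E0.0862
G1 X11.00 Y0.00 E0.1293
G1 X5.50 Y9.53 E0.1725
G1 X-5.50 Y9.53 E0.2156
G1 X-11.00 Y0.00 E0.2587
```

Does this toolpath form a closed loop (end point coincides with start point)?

yes

Start point (G0): (-11.00, 0.00). End point (last G1): the path returns to the start — closed.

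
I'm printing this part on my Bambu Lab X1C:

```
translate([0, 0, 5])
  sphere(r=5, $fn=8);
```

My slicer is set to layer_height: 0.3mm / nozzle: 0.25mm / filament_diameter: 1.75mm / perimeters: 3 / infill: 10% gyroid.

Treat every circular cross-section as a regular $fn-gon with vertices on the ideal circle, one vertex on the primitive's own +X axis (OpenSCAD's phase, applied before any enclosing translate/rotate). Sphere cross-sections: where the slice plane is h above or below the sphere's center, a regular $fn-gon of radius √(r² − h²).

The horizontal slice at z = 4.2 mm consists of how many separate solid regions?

1

At z = 4.2 mm: the r=5 sphere contributes a regular 8-gon of circumradius √(5²−0.8²) = 4.936. The result has 1 disconnected region.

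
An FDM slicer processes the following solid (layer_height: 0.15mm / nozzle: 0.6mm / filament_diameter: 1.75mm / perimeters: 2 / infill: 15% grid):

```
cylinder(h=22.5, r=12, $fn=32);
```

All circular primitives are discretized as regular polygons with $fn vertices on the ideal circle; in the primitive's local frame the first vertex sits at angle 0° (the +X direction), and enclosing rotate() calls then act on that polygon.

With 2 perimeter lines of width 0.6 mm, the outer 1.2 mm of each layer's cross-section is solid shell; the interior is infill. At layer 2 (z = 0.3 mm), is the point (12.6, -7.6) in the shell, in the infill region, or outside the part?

outside

At z = 0.3 mm: the r=12 cylinder gives a regular 32-gon of circumradius 12 (constant along its height). Overall, the cross-section is a single solid region. The nearest boundary edge runs (9.98, -6.67)→(11.09, -4.59); distance from the point to it = 2.75 mm. The point is not inside any of the regions above, so it lies outside the cross-section (2.75 mm from the nearest boundary).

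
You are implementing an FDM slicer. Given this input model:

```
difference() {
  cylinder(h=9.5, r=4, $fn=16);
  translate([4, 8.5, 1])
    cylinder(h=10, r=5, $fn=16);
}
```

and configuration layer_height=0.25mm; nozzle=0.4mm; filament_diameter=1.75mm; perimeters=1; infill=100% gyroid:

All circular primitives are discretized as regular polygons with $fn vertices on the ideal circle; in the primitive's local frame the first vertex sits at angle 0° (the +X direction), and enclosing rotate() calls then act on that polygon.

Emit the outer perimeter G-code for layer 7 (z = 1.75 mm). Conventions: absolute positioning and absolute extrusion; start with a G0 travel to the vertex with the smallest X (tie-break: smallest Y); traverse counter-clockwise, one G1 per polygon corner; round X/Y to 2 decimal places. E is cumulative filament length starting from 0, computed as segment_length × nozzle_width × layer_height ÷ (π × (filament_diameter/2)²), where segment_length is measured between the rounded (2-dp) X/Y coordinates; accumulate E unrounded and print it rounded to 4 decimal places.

G0 X-4.00 Y0.00 Z1.75
G1 X-3.70 Y-1.53 E0.0648
G1 X-2.83 Y-2.83 E0.1299
G1 X-1.53 Y-3.70 E0.1949
G1 X0.00 Y-4.00 E0.2597
G1 X1.53 Y-3.70 E0.3245
G1 X2.83 Y-2.83 E0.3896
G1 X3.70 Y-1.53 E0.4546
G1 X4.00 Y0.00 E0.5194
G1 X3.70 Y1.53 E0.5842
G1 X2.83 Y2.83 E0.6493
G1 X1.53 Y3.70 E0.7143
G1 X0.00 Y4.00 E0.7791
G1 X-1.53 Y3.70 E0.8440
G1 X-2.83 Y2.83 E0.9090
G1 X-3.70 Y1.53 E0.9740
G1 X-4.00 Y0.00 E1.0388

At z = 1.75 mm: the r=4 cylinder gives a regular 16-gon of circumradius 4 (constant along its height); the cylinder at (4, 8.5): section is a regular 16-gon, circumradius r=5; Taking the first minus the rest: starting from the r=4 cylinder, the r=5 cylinder at (4, 8.5) misses the remaining region (no effect) — 1 connected region. The outline is a single polygon with 16 vertices. Extrusion per mm of travel: 0.4 × 0.25 / (π × 0.875²) = 0.041575. Accumulating E over each segment gives final E = 1.0388.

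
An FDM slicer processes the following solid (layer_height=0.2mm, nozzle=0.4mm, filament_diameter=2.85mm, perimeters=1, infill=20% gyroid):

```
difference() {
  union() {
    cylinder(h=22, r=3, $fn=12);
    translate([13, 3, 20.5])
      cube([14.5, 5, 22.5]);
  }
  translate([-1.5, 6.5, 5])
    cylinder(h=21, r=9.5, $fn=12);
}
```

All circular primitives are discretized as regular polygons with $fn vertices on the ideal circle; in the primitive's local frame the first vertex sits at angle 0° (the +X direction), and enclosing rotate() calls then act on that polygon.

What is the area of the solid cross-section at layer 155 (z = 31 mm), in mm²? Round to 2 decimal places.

At z = 31 mm: the cylinder is absent (z outside [0, 22]); the cube at (13, 3) (footprint 14.5×5) is included at this height (area 72.50 mm²); Merging all regions: only the 14.5×5 cube at (13, 3) is present, so the union is just that shape — area = 72.50 mm²; the cylinder at (-1.5, 6.5) does not reach this height (z outside [5, 26]); Taking the first minus the rest: none of the subtracted shapes is present at this height, so the result so far is unchanged — area = 72.50 mm². Overall, the cross-section is a single solid region. Net area = 72.50 mm².

72.50 mm²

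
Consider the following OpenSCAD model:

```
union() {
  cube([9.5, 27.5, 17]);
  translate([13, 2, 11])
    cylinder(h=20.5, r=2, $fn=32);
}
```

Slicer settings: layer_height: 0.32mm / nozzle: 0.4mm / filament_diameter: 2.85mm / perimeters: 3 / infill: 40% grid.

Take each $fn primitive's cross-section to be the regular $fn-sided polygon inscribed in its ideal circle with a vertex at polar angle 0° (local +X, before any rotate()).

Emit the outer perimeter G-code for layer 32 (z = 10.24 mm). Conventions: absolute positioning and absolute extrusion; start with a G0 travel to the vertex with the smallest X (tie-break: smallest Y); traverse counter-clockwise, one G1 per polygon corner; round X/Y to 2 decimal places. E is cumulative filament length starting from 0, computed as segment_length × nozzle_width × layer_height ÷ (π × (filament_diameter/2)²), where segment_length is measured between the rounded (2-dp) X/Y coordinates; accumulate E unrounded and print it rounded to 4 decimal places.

At z = 10.24 mm: the cube is present — its section is the full 9.5×27.5 rectangle; the cylinder at (13, 2) does not reach this height (z outside [11, 31.5]); Taking the union: only the 9.5×27.5 cube is present, so the union is just that shape — 1 connected region. The outline is a single polygon with 4 vertices. Extrusion per mm of travel: 0.4 × 0.32 / (π × 1.425²) = 0.020065. Accumulating E over each segment gives final E = 1.4848.

G0 X0.00 Y0.00 Z10.24
G1 X9.50 Y0.00 E0.1906
G1 X9.50 Y27.50 E0.7424
G1 X0.00 Y27.50 E0.9330
G1 X0.00 Y0.00 E1.4848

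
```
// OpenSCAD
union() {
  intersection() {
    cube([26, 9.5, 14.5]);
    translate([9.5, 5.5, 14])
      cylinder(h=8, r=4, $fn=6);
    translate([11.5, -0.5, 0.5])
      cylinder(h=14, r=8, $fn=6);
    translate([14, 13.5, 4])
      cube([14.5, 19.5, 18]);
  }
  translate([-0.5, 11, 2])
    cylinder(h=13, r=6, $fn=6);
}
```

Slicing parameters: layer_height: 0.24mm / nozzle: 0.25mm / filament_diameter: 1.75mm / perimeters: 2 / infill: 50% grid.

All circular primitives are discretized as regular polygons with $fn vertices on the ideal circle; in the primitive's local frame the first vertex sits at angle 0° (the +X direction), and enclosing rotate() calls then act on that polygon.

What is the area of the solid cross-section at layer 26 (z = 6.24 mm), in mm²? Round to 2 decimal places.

93.53 mm²

At z = 6.24 mm: the cube (footprint 26×9.5) is included at this height (area 247.00 mm²); the cylinder at (9.5, 5.5) is absent (z outside [14, 22]); the cylinder at (11.5, -0.5): section is a regular 6-gon, circumradius r=8 (area = (6/2)·8.000²·sin(360°/6) = 166.28 mm²); the 14.5×19.5 cube at (14, 13.5) contributes its full rectangle (area 282.75 mm²); After intersecting: at least one operand is absent at this height, so nothing remains; the r=6 cylinder at (-0.5, 11) contributes a regular 6-gon of circumradius 6 (area = (6/2)·6.000²·sin(360°/6) = 93.53 mm²); Merging all regions: only the r=6 cylinder at (-0.5, 11) is present, so the union is just that shape — area = 93.53 mm². Overall, the cross-section is a single solid region. Net area = 93.53 mm².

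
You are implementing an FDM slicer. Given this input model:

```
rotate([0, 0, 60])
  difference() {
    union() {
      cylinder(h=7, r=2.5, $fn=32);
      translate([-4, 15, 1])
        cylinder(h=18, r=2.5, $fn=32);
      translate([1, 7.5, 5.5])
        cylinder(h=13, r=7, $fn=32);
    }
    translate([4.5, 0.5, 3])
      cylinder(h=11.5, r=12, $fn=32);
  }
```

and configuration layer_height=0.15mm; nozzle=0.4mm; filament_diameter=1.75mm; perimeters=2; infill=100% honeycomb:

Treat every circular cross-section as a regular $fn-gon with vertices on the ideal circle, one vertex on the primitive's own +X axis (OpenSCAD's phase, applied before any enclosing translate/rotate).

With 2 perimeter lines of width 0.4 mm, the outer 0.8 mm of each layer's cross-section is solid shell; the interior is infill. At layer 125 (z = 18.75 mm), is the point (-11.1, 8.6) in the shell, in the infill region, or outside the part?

At z = 18.75 mm: the cylinder is not intersected at this z (z outside [0, 7]); the r=2.5 cylinder at (-4, 15) contributes a regular 32-gon of circumradius 2.5; the cylinder at (1, 7.5) is not intersected at this z (z outside [5.5, 18.5]); Combining (union): only the r=2.5 cylinder at (-4, 15) is present, so the union is just that shape — 1 connected region; the cylinder at (4.5, 0.5) is absent (z outside [3, 14.5]); After the difference (first − rest): none of the subtracted shapes is present at this height, so that combined region is unchanged — 1 connected region; (whole slice rotated 60° about Z — lengths, areas and connectivity unchanged). Overall, the cross-section is a single solid region. Undo the 60° rotation: the query point maps to (1.898, 13.913) in the un-rotated model frame. The nearest boundary edge runs (-1.69, 14.04)→(-1.55, 14.51); distance from the point to it = 3.50 mm. The point is not inside any of the regions above, so it lies outside the cross-section (3.50 mm from the nearest boundary).

outside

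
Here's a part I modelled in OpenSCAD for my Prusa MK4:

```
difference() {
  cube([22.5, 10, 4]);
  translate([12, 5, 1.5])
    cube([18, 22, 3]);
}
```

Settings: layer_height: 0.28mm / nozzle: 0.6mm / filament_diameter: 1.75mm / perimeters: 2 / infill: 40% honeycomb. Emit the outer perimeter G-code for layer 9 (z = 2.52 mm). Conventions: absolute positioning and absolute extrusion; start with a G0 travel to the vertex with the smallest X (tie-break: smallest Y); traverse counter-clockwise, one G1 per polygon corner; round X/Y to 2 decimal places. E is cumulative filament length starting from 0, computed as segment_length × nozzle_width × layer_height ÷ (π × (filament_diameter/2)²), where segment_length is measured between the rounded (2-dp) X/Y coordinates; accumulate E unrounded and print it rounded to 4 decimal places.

At z = 2.52 mm: the 22.5×10 cube contributes its full rectangle; the 18×22 cube at (12, 5) contributes its full rectangle; Subtracting the remaining from the first: starting from the 22.5×10 cube, the 18×22 cube at (12, 5) partially overlaps it — only the 52.50 mm² overlap (of its 396.00 mm²) is removed, clipping the outline — 1 connected region. The outline is a single polygon with 6 vertices. Extrusion per mm of travel: 0.6 × 0.28 / (π × 0.875²) = 0.069846. Accumulating E over each segment gives final E = 4.5400.

G0 X0.00 Y0.00 Z2.52
G1 X22.50 Y0.00 E1.5715
G1 X22.50 Y5.00 E1.9208
G1 X12.00 Y5.00 E2.6542
G1 X12.00 Y10.00 E3.0034
G1 X0.00 Y10.00 E3.8415
G1 X0.00 Y0.00 E4.5400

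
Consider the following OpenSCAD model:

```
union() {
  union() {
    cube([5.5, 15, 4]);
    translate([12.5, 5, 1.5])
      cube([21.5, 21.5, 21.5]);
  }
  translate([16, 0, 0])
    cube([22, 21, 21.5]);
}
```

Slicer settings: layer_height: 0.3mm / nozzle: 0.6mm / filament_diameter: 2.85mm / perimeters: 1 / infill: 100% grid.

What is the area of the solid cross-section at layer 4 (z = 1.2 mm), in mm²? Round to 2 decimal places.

At z = 1.2 mm: the 5.5×15 cube contributes its full rectangle (area 82.50 mm²); the cube at (12.5, 5) does not reach this height (z outside [1.5, 23]); Taking the union: only the 5.5×15 cube is present, so the union is just that shape — area = 82.50 mm²; the cube at (16, 0) is present — its section is the full 22×21 rectangle (area 462.00 mm²); Merging all regions: the 2 present regions are separate (no shared area or edge), so areas and boundary lengths simply add and each stays a separate island — area = 544.50 mm². Overall, the cross-section has 2 separate islands. Net area = 544.50 mm².

544.50 mm²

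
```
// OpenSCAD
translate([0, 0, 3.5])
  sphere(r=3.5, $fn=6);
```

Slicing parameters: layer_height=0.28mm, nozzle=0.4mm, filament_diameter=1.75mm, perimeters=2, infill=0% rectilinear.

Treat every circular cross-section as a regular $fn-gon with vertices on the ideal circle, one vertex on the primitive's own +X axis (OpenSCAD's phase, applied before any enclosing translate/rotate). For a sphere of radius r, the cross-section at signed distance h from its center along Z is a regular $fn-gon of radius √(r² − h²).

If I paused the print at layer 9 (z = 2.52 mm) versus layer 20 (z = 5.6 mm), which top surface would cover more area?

layer 9 (z = 2.52 mm)

Layer 9 (z = 2.52): the r=3.5 sphere contributes a regular 6-gon of circumradius √(3.5²−0.98²) = 3.360 (area = (6/2)·3.360²·sin(360°/6) = 29.33 mm²). So its area = 29.33 mm². Layer 20 (z = 5.6): the sphere: section is a regular 6-gon, circumradius = √(r²−h²) = √(3.5²−2.1²) = 2.800 (area = (6/2)·2.800²·sin(360°/6) = 20.37 mm²). So its area = 20.37 mm². Layer 9 is larger (29.33 vs 20.37 mm²).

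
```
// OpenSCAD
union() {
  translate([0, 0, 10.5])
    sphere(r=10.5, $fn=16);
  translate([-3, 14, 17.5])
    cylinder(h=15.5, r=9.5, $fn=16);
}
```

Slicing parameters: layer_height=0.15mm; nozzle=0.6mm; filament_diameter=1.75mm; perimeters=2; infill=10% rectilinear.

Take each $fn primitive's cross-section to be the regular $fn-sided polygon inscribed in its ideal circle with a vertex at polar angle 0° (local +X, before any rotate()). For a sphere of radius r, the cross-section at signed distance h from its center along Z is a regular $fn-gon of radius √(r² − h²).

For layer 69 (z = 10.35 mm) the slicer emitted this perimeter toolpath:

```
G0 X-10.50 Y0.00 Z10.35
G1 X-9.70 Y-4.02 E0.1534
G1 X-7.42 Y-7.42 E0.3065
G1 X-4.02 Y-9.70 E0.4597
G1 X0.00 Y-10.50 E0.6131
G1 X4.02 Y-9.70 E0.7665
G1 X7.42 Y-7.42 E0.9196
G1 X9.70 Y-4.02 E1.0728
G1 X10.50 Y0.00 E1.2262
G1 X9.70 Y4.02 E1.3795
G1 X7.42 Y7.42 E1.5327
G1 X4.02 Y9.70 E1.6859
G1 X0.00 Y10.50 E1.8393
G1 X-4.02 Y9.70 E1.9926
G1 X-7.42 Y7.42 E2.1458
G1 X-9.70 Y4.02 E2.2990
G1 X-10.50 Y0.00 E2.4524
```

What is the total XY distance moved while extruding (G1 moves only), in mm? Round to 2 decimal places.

Sum the Euclidean lengths of each G1 segment: total = 65.54 mm.

65.54 mm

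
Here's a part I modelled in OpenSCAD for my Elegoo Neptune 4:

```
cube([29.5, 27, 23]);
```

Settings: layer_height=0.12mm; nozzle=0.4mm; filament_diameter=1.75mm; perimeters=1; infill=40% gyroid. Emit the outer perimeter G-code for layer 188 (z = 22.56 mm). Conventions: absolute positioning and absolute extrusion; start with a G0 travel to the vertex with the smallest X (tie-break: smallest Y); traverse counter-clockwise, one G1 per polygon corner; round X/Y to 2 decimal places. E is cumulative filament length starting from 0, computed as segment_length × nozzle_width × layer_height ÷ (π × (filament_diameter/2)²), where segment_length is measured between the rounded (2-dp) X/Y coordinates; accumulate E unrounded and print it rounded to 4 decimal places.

At z = 22.56 mm: the 29.5×27 cube contributes its full rectangle. The outline is a single polygon with 4 vertices. Extrusion per mm of travel: 0.4 × 0.12 / (π × 0.875²) = 0.019956. Accumulating E over each segment gives final E = 2.2550.

G0 X0.00 Y0.00 Z22.56
G1 X29.50 Y0.00 E0.5887
G1 X29.50 Y27.00 E1.1275
G1 X0.00 Y27.00 E1.7162
G1 X0.00 Y0.00 E2.2550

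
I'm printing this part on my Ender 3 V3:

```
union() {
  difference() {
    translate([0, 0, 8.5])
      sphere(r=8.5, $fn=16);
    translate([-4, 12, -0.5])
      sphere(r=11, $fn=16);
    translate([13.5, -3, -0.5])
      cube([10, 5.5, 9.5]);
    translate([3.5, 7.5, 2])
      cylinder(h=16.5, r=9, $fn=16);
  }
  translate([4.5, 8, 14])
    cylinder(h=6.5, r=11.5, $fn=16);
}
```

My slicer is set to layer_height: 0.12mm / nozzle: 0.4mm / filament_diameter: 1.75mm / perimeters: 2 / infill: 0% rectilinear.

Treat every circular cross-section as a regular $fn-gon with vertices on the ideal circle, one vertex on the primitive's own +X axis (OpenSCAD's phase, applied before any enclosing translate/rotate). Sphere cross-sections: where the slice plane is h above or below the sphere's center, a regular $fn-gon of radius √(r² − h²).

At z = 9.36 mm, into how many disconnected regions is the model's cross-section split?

1

At z = 9.36 mm: the r=8.5 sphere contributes a regular 16-gon of circumradius √(8.5²−0.86²) = 8.456; the sphere at (-4, 12): section is a regular 16-gon, circumradius = √(r²−h²) = √(11²−9.86²) = 4.877; the cube at (13.5, -3) is absent (z outside [-0.5, 9]); the r=9 cylinder at (3.5, 7.5) gives a regular 16-gon of circumradius 9 (constant along its height); Taking the first minus the rest: starting from the r=8.5 sphere, the r=11 sphere at (-4, 12) partially overlaps it — only the 1.19 mm² overlap (of its 72.80 mm²) is removed, clipping the outline; the r=9 cylinder at (3.5, 7.5) partially overlaps it — only the 94.92 mm² overlap (of its 247.98 mm²) is removed, clipping the outline — 1 connected region; the cylinder at (4.5, 8) does not reach this height (z outside [14, 20.5]); Merging all regions: only that combined region is present, so the union is just that shape — 1 connected region. The result has 1 disconnected region.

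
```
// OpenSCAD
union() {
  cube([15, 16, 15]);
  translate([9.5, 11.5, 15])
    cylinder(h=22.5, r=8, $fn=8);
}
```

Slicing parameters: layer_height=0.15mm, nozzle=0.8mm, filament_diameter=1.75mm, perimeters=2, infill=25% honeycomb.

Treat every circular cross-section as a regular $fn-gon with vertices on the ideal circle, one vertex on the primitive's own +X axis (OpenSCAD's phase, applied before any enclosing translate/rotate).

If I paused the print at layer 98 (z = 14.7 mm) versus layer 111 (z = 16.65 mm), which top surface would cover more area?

layer 98 (z = 14.7 mm)

Layer 98 (z = 14.7): the cube (footprint 15×16) is included at this height (area 240.00 mm²); the cylinder at (9.5, 11.5) does not reach this height (z outside [15, 37.5]); Taking the union: only the 15×16 cube is present, so the union is just that shape — area = 240.00 mm². So its area = 240.00 mm². Layer 111 (z = 16.65): the cube does not reach this height (z outside [0, 15]); the r=8 cylinder at (9.5, 11.5) contributes a regular 8-gon of circumradius 8 (area = (8/2)·8.000²·sin(360°/8) = 181.02 mm²); Taking the union: only the r=8 cylinder at (9.5, 11.5) is present, so the union is just that shape — area = 181.02 mm². So its area = 181.02 mm². Layer 98 is larger (240.00 vs 181.02 mm²).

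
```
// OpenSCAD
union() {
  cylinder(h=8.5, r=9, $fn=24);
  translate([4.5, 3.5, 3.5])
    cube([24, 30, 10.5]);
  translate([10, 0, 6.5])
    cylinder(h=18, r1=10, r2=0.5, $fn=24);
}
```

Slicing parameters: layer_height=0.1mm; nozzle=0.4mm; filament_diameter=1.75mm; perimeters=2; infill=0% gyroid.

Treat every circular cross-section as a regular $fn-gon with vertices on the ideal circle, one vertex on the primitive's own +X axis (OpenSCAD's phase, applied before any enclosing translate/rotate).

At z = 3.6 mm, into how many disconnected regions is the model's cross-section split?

At z = 3.6 mm: the r=9 cylinder gives a regular 24-gon of circumradius 9 (constant along its height); the 24×30 cube at (4.5, 3.5) contributes its full rectangle; the cone at (10, 0) is not intersected at this z (z outside [6.5, 24.5]); Merging all regions: the regions partially overlap (shared area 9.64 mm²), so overlapping operands fuse into one piece — 1 connected region. The result has 1 disconnected region.

1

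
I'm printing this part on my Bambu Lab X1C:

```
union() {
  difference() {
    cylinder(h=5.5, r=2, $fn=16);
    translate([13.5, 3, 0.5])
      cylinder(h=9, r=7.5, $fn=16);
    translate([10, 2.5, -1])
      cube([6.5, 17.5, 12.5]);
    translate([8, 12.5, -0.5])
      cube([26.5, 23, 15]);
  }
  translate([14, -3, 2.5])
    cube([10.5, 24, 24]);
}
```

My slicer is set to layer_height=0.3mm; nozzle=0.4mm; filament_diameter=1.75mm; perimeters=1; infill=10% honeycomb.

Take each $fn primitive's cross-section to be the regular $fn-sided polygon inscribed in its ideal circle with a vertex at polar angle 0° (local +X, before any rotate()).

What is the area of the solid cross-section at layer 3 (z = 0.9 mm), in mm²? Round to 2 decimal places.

At z = 0.9 mm: the r=2 cylinder gives a regular 16-gon of circumradius 2 (constant along its height) (area = (16/2)·2.000²·sin(360°/16) = 12.25 mm²); the r=7.5 cylinder at (13.5, 3) contributes a regular 16-gon of circumradius 7.5 (area = (16/2)·7.500²·sin(360°/16) = 172.21 mm²); the cube at (10, 2.5) is present — its section is the full 6.5×17.5 rectangle (area 113.75 mm²); the 26.5×23 cube at (8, 12.5) contributes its full rectangle (area 609.50 mm²); Subtracting the remaining from the first: starting from the r=2 cylinder (12.25 mm²), the r=7.5 cylinder at (13.5, 3) misses the remaining region (no effect); the 6.5×17.5 cube at (10, 2.5) misses the remaining region (no effect); the 26.5×23 cube at (8, 12.5) misses the remaining region (no effect) — area = 12.25 mm²; the cube at (14, -3) is absent (z outside [2.5, 26.5]); Taking the union: only the result so far is present, so the union is just that shape — area = 12.25 mm². Overall, the cross-section is a single solid region. Net area = 12.25 mm².

12.25 mm²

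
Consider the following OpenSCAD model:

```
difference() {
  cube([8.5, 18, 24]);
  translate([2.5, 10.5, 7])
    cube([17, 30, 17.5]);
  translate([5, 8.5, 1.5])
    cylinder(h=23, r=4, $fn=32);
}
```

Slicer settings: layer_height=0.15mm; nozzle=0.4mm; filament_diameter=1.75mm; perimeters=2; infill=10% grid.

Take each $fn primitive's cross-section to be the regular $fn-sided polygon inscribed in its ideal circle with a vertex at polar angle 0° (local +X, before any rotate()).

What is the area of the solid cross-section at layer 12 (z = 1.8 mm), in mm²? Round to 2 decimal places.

104.31 mm²

At z = 1.8 mm: the 8.5×18 cube contributes its full rectangle (area 153.00 mm²); the cube at (2.5, 10.5) is not intersected at this z (z outside [7, 24.5]); the cylinder at (5, 8.5): section is a regular 32-gon, circumradius r=4 (area = (32/2)·4.000²·sin(360°/32) = 49.94 mm²); Subtracting the remaining from the first: starting from the 8.5×18 cube (153.00 mm²), the r=4 cylinder at (5, 8.5) partially overlaps it — only the 48.69 mm² overlap (of its 49.94 mm²) is removed, clipping the outline — area = 104.31 mm². Overall, the cross-section is a single solid region. Net area = 104.31 mm².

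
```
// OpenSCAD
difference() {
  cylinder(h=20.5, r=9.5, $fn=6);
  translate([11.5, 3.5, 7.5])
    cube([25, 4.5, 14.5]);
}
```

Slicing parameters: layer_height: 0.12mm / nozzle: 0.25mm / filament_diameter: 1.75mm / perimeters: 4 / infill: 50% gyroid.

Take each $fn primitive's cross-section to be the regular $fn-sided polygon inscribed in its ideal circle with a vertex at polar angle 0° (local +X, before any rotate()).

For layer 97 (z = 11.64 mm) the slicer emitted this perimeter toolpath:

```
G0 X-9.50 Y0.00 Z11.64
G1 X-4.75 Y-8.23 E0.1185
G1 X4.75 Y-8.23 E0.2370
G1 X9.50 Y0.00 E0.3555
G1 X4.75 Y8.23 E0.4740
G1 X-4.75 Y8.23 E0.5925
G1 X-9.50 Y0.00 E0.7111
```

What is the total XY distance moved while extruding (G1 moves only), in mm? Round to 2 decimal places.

Sum the Euclidean lengths of each G1 segment: total = 57.01 mm.

57.01 mm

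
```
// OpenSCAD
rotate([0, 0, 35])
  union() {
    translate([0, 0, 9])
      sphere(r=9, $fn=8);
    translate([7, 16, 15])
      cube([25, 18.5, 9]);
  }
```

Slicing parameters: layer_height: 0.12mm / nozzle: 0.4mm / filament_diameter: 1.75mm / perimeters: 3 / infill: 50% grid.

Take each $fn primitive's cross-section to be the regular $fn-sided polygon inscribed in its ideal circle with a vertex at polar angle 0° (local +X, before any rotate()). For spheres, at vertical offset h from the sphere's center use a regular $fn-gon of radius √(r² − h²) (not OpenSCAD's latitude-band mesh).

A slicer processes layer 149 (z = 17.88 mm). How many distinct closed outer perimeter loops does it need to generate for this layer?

At z = 17.88 mm: the sphere: section is a regular 8-gon, circumradius = √(r²−h²) = √(9²−8.88²) = 1.465; the cube at (7, 16) is present — its section is the full 25×18.5 rectangle; Taking the union: the 2 present regions are separate (no shared area or edge), so areas and boundary lengths simply add and each stays a separate island — 2 connected regions; (whole slice rotated 35° about Z — lengths, areas and connectivity unchanged). The result has 2 disconnected regions.

2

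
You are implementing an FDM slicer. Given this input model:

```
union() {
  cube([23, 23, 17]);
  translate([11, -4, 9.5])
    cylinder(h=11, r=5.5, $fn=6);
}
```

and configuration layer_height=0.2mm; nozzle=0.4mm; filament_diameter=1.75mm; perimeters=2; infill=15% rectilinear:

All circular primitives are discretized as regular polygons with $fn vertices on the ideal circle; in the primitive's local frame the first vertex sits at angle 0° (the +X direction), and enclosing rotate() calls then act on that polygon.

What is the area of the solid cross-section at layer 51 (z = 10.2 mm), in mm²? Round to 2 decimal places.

603.06 mm²

At z = 10.2 mm: the cube (footprint 23×23) is included at this height (area 529.00 mm²); the r=5.5 cylinder at (11, -4) contributes a regular 6-gon of circumradius 5.5 (area = (6/2)·5.500²·sin(360°/6) = 78.59 mm²); Merging all regions: the regions partially overlap — summed areas 607.59 mm² minus the doubly-counted overlap 4.53 mm² gives 603.06 mm² — area = 603.06 mm². Overall, the cross-section is a single solid region. Net area = 603.06 mm².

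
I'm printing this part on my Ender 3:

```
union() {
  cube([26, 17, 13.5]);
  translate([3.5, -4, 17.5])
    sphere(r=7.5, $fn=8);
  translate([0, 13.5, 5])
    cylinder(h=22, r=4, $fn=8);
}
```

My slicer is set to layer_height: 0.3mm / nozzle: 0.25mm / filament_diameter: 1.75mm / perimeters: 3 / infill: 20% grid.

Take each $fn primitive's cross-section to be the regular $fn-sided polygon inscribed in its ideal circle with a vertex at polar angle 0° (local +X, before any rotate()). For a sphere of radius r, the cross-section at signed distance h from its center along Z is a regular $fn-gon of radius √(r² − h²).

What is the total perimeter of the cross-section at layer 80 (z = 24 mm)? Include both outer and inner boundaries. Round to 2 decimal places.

47.40 mm

At z = 24 mm: the cube is not intersected at this z (z outside [0, 13.5]); the r=7.5 sphere at (3.5, -4) contributes a regular 8-gon of circumradius √(7.5²−6.5²) = 3.742 (perimeter = 2·8·3.742·sin(180°/8) = 22.91 mm); the cylinder at (0, 13.5): section is a regular 8-gon, circumradius r=4 (perimeter = 2·8·4.000·sin(180°/8) = 24.49 mm); Combining (union): the 2 present regions are separate (no shared area or edge), so areas and boundary lengths simply add and each stays a separate island — boundary = 47.40 mm. Overall, the cross-section has 2 separate islands. Total boundary length (outer) = 47.40 mm.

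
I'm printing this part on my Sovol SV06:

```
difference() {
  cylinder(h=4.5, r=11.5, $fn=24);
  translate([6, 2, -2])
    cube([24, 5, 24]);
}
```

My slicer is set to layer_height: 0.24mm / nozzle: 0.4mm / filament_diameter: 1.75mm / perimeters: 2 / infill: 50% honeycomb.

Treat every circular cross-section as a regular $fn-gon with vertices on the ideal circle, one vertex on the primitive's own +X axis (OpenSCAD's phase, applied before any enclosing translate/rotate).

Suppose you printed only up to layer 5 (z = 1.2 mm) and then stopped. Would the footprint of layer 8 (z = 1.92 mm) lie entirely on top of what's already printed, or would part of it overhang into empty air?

entirely on top

Compare the two slices. At z = 1.2: the r=11.5 cylinder contributes a regular 24-gon of circumradius 11.5 (area = (24/2)·11.500²·sin(360°/24) = 410.75 mm²); the 24×5 cube at (6, 2) contributes its full rectangle (area 120.00 mm²); Subtracting the remaining from the first: starting from the r=11.5 cylinder (410.75 mm²), the 24×5 cube at (6, 2) partially overlaps it — only the 21.97 mm² overlap (of its 120.00 mm²) is removed, clipping the outline — area = 388.77 mm². At z = 1.92: the cylinder: section is a regular 24-gon, circumradius r=11.5 (area = (24/2)·11.500²·sin(360°/24) = 410.75 mm²); the 24×5 cube at (6, 2) contributes its full rectangle (area 120.00 mm²); Taking the first minus the rest: starting from the r=11.5 cylinder (410.75 mm²), the 24×5 cube at (6, 2) partially overlaps it — only the 21.97 mm² overlap (of its 120.00 mm²) is removed, clipping the outline — area = 388.77 mm². Checking containment: the cross-section at z = 1.92 is a subset of the cross-section at z = 1.2.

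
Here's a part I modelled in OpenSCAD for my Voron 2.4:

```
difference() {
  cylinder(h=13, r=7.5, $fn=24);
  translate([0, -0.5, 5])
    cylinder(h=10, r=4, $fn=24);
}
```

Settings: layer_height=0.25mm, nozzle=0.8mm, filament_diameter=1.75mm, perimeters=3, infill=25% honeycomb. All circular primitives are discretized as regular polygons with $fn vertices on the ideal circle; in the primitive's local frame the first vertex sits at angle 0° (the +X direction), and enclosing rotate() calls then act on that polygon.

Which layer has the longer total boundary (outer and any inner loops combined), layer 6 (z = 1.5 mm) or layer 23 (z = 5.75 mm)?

Layer 6 (z = 1.5): the r=7.5 cylinder contributes a regular 24-gon of circumradius 7.5 (perimeter = 2·24·7.500·sin(180°/24) = 46.99 mm); the cylinder at (0, -0.5) is absent (z outside [5, 15]); Taking the first minus the rest: none of the subtracted shapes is present at this height, so the r=7.5 cylinder is unchanged — boundary = 46.99 mm. So its perimeter = 46.99 mm. Layer 23 (z = 5.75): the r=7.5 cylinder contributes a regular 24-gon of circumradius 7.5 (perimeter = 2·24·7.500·sin(180°/24) = 46.99 mm); the cylinder at (0, -0.5): section is a regular 24-gon, circumradius r=4 (perimeter = 2·24·4.000·sin(180°/24) = 25.06 mm); Subtracting the remaining from the first: starting from the r=7.5 cylinder, the r=4 cylinder at (0, -0.5) lies wholly inside it (removes its full 49.69 mm² and its 25.06 mm outline becomes a hole wall) — boundary (outer + 1 inner loop) = 72.05 mm. So its perimeter = 72.05 mm. Layer 23 is larger (72.05 vs 46.99 mm).

layer 23 (z = 5.75 mm)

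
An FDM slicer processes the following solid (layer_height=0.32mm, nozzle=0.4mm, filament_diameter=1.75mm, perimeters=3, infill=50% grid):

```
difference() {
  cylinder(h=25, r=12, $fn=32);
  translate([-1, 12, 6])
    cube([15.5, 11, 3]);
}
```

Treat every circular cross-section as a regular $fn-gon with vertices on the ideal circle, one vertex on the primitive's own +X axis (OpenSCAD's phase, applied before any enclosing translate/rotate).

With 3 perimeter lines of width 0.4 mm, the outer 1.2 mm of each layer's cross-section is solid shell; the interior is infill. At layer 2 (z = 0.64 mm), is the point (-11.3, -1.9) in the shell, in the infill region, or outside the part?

At z = 0.64 mm: the r=12 cylinder contributes a regular 32-gon of circumradius 12; the cube at (-1, 12) does not reach this height (z outside [6, 9]); Subtracting the remaining from the first: none of the subtracted shapes is present at this height, so the r=12 cylinder is unchanged — 1 connected region. Overall, the cross-section is a single solid region. The nearest boundary edge runs (-12.00, 0.00)→(-11.77, -2.34); distance from the point to it = 0.51 mm. The point is inside the cross-section, 0.51 mm from the nearest boundary — within the 1.2 mm shell band (3 × 0.4).

shell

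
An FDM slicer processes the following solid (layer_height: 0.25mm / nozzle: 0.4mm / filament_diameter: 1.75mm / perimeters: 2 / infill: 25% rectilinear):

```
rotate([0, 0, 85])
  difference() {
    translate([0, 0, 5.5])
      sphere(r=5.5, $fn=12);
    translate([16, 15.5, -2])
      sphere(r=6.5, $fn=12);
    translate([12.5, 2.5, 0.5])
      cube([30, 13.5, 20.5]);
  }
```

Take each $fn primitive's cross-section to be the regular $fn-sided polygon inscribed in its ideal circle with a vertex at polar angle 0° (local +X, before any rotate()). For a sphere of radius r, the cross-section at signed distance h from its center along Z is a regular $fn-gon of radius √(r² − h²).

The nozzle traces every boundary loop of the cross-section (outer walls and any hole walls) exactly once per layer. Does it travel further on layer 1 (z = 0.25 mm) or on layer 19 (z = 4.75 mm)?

Layer 1 (z = 0.25): the r=5.5 sphere contributes a regular 12-gon of circumradius √(5.5²−5.25²) = 1.639 (perimeter = 2·12·1.639·sin(180°/12) = 10.18 mm); the r=6.5 sphere at (16, 15.5) contributes a regular 12-gon of circumradius √(6.5²−2.25²) = 6.098 (perimeter = 2·12·6.098·sin(180°/12) = 37.88 mm); the cube at (12.5, 2.5) is absent (z outside [0.5, 21]); Taking the first minus the rest: starting from the r=5.5 sphere, the r=6.5 sphere at (16, 15.5) misses the remaining region (no effect) — boundary = 10.18 mm; (whole slice rotated 85° about Z — lengths, areas and connectivity unchanged). So its perimeter = 10.18 mm. Layer 19 (z = 4.75): the r=5.5 sphere slices to a regular 12-gon of circumradius 5.449 (√(r²−h²) with h=0.75 from center) (perimeter = 2·12·5.449·sin(180°/12) = 33.84 mm); the sphere at (16, 15.5) is not intersected at this z (|z−center|=6.750 > r=6.5); the 30×13.5 cube at (12.5, 2.5) contributes its full rectangle (perimeter 87.00 mm); Subtracting the remaining from the first: starting from the r=5.5 sphere, the 30×13.5 cube at (12.5, 2.5) misses the remaining region (no effect) — boundary = 33.84 mm; (rotated 85° about Z; rotation is an isometry so areas/perimeters/island counts are preserved). So its perimeter = 33.84 mm. Layer 19 is larger (33.84 vs 10.18 mm).

layer 19 (z = 4.75 mm)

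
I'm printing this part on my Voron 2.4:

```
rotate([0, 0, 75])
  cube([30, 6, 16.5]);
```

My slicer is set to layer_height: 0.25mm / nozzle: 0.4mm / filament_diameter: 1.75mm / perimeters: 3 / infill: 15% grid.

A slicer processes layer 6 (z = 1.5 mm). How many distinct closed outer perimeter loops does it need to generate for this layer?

1

At z = 1.5 mm: the cube is present — its section is the full 30×6 rectangle; (whole slice rotated 75° about Z — lengths, areas and connectivity unchanged). The result has 1 disconnected region.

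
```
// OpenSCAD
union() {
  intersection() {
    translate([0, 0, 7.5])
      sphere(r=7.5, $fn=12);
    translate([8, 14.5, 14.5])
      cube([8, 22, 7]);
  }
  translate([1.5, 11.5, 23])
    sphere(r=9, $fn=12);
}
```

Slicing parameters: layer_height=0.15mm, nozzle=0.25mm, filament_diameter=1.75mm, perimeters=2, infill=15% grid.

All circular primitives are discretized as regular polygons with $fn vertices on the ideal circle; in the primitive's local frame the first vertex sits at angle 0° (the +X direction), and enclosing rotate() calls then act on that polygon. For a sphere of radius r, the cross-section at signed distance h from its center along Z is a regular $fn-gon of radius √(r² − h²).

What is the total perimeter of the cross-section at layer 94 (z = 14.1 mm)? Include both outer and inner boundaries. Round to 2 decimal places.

8.31 mm

At z = 14.1 mm: the r=7.5 sphere contributes a regular 12-gon of circumradius √(7.5²−6.6²) = 3.562 (perimeter = 2·12·3.562·sin(180°/12) = 22.13 mm); the cube at (8, 14.5) is not intersected at this z (z outside [14.5, 21.5]); After intersecting: at least one operand is absent at this height, so nothing remains; the r=9 sphere at (1.5, 11.5) contributes a regular 12-gon of circumradius √(9²−8.9²) = 1.338 (perimeter = 2·12·1.338·sin(180°/12) = 8.31 mm); Merging all regions: only the r=9 sphere at (1.5, 11.5) is present, so the union is just that shape — boundary = 8.31 mm. Overall, the cross-section is a single solid region. Total boundary length (outer) = 8.31 mm.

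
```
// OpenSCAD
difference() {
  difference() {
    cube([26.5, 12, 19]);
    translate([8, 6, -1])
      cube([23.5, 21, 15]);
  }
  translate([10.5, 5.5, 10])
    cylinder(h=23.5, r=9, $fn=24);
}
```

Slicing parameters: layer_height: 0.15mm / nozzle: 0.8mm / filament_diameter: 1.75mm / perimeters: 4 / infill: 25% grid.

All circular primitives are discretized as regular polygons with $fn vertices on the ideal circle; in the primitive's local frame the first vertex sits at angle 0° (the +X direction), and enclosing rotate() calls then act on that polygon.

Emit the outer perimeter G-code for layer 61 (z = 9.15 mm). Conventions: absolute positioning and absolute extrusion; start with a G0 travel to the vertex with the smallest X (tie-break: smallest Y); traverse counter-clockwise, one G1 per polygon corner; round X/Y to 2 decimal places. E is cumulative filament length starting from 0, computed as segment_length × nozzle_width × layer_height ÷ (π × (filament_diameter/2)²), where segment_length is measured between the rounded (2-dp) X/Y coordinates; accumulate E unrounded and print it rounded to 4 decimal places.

At z = 9.15 mm: the cube is present — its section is the full 26.5×12 rectangle; the cube at (8, 6) is present — its section is the full 23.5×21 rectangle; After the difference (first − rest): starting from the 26.5×12 cube, the 23.5×21 cube at (8, 6) partially overlaps it — only the 111.00 mm² overlap (of its 493.50 mm²) is removed, clipping the outline — 1 connected region; the cylinder at (10.5, 5.5) is not intersected at this z (z outside [10, 33.5]); After the difference (first − rest): none of the subtracted shapes is present at this height, so that combined region is unchanged — 1 connected region. The outline is a single polygon with 6 vertices. Extrusion per mm of travel: 0.8 × 0.15 / (π × 0.875²) = 0.049890. Accumulating E over each segment gives final E = 3.8415.

G0 X0.00 Y0.00 Z9.15
G1 X26.50 Y0.00 E1.3221
G1 X26.50 Y6.00 E1.6214
G1 X8.00 Y6.00 E2.5444
G1 X8.00 Y12.00 E2.8437
G1 X0.00 Y12.00 E3.2429
G1 X0.00 Y0.00 E3.8415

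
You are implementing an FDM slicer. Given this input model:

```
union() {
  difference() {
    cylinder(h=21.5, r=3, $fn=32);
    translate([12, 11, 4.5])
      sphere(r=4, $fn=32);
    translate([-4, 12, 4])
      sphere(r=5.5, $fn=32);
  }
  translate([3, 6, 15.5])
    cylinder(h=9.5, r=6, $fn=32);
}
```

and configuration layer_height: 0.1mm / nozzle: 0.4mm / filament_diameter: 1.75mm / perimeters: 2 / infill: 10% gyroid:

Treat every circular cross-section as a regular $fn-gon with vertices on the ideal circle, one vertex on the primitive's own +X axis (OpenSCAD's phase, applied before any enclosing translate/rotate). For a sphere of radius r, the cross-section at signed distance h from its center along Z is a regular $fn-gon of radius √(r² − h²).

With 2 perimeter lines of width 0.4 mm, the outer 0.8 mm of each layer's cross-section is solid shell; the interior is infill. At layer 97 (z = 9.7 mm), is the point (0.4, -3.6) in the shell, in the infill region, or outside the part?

At z = 9.7 mm: the cylinder: section is a regular 32-gon, circumradius r=3; the sphere at (12, 11) is not intersected at this z (|z−center|=5.200 > r=4); the sphere at (-4, 12) is absent (|z−center|=5.700 > r=5.5); After the difference (first − rest): none of the subtracted shapes is present at this height, so the r=3 cylinder is unchanged — 1 connected region; the cylinder at (3, 6) is not intersected at this z (z outside [15.5, 25]); Combining (union): only the result so far is present, so the union is just that shape — 1 connected region. Overall, the cross-section is a single solid region. The nearest boundary edge runs (-0.00, -3.00)→(0.59, -2.94); distance from the point to it = 0.64 mm. The point is not inside any of the regions above, so it lies outside the cross-section (0.64 mm from the nearest boundary).

outside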